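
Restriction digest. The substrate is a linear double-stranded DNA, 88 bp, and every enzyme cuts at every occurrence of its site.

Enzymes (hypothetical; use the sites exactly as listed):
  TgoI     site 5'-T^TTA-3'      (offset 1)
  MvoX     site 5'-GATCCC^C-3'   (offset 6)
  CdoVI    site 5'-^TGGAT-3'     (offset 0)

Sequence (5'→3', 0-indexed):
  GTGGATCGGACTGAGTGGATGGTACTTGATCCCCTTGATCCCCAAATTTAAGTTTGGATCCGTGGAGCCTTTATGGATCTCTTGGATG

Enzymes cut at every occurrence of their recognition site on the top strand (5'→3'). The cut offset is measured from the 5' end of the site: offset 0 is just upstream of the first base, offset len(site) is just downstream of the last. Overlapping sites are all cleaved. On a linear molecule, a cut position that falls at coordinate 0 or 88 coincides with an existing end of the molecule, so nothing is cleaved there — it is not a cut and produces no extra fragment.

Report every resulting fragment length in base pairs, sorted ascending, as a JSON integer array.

Site scan:
  TgoI (TTTA, off=1): starts [46, 69] → cuts [47, 70]
  MvoX (GATCCCC, off=6): starts [27, 36] → cuts [33, 42]
  CdoVI (TGGAT, off=0): starts [1, 15, 54, 73, 82] → cuts [1, 15, 54, 73, 82]

Pooled cuts: [1, 15, 33, 42, 47, 54, 70, 73, 82]

Fragments:
  [0,1): 1 bp
  [1,15): 14 bp
  [15,33): 18 bp
  [33,42): 9 bp
  [42,47): 5 bp
  [47,54): 7 bp
  [54,70): 16 bp
  [70,73): 3 bp
  [73,82): 9 bp
  [82,88): 6 bp

[1,3,5,6,7,9,9,14,16,18]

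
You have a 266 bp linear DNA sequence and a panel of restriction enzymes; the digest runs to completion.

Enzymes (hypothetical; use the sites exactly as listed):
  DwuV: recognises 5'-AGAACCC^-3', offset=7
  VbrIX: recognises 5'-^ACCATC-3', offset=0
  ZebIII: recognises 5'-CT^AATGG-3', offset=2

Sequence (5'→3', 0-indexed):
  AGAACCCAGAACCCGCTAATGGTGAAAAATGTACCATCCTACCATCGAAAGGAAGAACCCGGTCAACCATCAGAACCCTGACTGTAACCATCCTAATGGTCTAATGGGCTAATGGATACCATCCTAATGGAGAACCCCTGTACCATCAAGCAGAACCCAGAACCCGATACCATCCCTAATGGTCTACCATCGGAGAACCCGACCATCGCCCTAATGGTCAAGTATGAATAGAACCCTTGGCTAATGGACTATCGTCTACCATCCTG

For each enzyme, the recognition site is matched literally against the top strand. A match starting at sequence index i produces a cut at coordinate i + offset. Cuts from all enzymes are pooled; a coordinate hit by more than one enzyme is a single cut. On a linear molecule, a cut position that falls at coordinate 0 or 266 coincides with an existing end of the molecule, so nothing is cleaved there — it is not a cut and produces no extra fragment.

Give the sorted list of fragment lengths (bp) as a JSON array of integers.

Site scan:
  DwuV AGAACCC/7: at [0, 7, 53, 71, 130, 151, 158, 193, 229] ⇒ [7, 14, 60, 78, 137, 158, 165, 200, 236]
  VbrIX ACCATC/0: at [32, 40, 65, 86, 117, 141, 168, 185, 201, 257] ⇒ [32, 40, 65, 86, 117, 141, 168, 185, 201, 257]
  ZebIII CTAATGG/2: at [15, 92, 100, 108, 123, 175, 210, 240] ⇒ [17, 94, 102, 110, 125, 177, 212, 242]

Pooled cuts: [7, 14, 17, 32, 40, 60, 65, 78, 86, 94, 102, 110, 117, 125, 137, 141, 158, 165, 168, 177, 185, 200, 201, 212, 236, 242, 257]

Fragments:
  [0,7): 7 bp
  [7,14): 7 bp
  [14,17): 3 bp
  [17,32): 15 bp
  [32,40): 8 bp
  [40,60): 20 bp
  [60,65): 5 bp
  [65,78): 13 bp
  [78,86): 8 bp
  [86,94): 8 bp
  [94,102): 8 bp
  [102,110): 8 bp
  [110,117): 7 bp
  [117,125): 8 bp
  [125,137): 12 bp
  [137,141): 4 bp
  [141,158): 17 bp
  [158,165): 7 bp
  [165,168): 3 bp
  [168,177): 9 bp
  [177,185): 8 bp
  [185,200): 15 bp
  [200,201): 1 bp
  [201,212): 11 bp
  [212,236): 24 bp
  [236,242): 6 bp
  [242,257): 15 bp
  [257,266): 9 bp

[1,3,3,4,5,6,7,7,7,7,8,8,8,8,8,8,8,9,9,11,12,13,15,15,15,17,20,24]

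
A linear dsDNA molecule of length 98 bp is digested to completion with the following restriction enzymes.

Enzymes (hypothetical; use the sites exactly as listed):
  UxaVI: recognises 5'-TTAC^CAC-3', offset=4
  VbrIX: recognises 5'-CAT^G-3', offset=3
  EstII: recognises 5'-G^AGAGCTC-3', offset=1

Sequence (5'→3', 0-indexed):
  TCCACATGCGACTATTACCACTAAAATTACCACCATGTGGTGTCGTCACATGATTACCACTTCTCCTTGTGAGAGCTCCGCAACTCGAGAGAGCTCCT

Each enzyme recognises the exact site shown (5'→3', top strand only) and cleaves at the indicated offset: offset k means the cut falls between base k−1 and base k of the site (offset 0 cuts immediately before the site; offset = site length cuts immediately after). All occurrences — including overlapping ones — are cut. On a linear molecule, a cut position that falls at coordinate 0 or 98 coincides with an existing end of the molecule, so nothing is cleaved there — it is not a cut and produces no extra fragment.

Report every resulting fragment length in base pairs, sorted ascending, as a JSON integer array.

[6,6,7,9,11,12,14,15,18]

Site scan:
  UxaVI TTACCAC/4: at [14, 26, 53] ⇒ [18, 30, 57]
  VbrIX CATG/3: at [4, 33, 48] ⇒ [7, 36, 51]
  EstII GAGAGCTC/1: at [70, 88] ⇒ [71, 89]

Pooled cuts: [7, 18, 30, 36, 51, 57, 71, 89]

Fragment lengths:
  [0,7): 7 bp
  [7,18): 11 bp
  [18,30): 12 bp
  [30,36): 6 bp
  [36,51): 15 bp
  [51,57): 6 bp
  [57,71): 14 bp
  [71,89): 18 bp
  [89,98): 9 bp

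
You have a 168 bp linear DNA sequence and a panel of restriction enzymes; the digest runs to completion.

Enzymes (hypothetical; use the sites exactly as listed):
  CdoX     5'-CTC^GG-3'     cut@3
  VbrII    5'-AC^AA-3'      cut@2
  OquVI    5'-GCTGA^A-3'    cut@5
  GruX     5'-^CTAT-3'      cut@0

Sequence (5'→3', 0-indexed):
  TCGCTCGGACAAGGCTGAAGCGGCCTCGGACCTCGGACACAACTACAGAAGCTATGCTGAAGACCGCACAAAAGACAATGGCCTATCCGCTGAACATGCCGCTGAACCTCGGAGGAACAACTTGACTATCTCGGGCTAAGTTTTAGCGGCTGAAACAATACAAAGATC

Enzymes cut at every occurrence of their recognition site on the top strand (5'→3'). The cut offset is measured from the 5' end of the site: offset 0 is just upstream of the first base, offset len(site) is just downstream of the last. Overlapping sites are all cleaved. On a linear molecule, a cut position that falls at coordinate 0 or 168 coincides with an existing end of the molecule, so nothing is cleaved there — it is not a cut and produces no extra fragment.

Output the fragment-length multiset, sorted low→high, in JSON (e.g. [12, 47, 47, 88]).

[3,4,5,5,6,6,6,7,7,7,7,7,8,8,9,9,9,11,11,12,21]

Per-enzyme occurrences:
  CdoX CTCGG/3: at [3, 24, 31, 107, 129] ⇒ [6, 27, 34, 110, 132]
  VbrII ACAA/2: at [8, 38, 67, 74, 116, 154, 159] ⇒ [10, 40, 69, 76, 118, 156, 161]
  OquVI GCTGAA/5: at [13, 55, 88, 100, 148] ⇒ [18, 60, 93, 105, 153]
  GruX CTAT/0: at [51, 82, 125] ⇒ [51, 82, 125]

All cut coordinates (distinct, sorted): [6, 10, 18, 27, 34, 40, 51, 60, 69, 76, 82, 93, 105, 110, 118, 125, 132, 153, 156, 161]

Fragment lengths:
  [0,6): 6 bp
  [6,10): 4 bp
  [10,18): 8 bp
  [18,27): 9 bp
  [27,34): 7 bp
  [34,40): 6 bp
  [40,51): 11 bp
  [51,60): 9 bp
  [60,69): 9 bp
  [69,76): 7 bp
  [76,82): 6 bp
  [82,93): 11 bp
  [93,105): 12 bp
  [105,110): 5 bp
  [110,118): 8 bp
  [118,125): 7 bp
  [125,132): 7 bp
  [132,153): 21 bp
  [153,156): 3 bp
  [156,161): 5 bp
  [161,168): 7 bp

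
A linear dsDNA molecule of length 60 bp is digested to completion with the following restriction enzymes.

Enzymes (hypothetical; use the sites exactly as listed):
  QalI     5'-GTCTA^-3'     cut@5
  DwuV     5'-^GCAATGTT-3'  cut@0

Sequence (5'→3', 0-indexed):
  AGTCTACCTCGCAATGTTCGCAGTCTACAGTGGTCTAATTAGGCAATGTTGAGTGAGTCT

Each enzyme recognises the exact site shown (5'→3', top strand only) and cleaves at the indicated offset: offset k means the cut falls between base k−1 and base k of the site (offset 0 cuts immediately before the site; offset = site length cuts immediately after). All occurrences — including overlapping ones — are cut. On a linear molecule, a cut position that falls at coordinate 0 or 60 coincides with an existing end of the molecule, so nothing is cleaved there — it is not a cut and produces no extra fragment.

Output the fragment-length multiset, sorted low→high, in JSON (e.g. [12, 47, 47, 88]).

[4,5,6,10,17,18]

Site scan:
  QalI GTCTA/5: at [1, 22, 32] ⇒ [6, 27, 37]
  DwuV GCAATGTT/0: at [10, 42] ⇒ [10, 42]

All cut coordinates (distinct, sorted): [6, 10, 27, 37, 42]

Fragments:
  [0,6): 6 bp
  [6,10): 4 bp
  [10,27): 17 bp
  [27,37): 10 bp
  [37,42): 5 bp
  [42,60): 18 bp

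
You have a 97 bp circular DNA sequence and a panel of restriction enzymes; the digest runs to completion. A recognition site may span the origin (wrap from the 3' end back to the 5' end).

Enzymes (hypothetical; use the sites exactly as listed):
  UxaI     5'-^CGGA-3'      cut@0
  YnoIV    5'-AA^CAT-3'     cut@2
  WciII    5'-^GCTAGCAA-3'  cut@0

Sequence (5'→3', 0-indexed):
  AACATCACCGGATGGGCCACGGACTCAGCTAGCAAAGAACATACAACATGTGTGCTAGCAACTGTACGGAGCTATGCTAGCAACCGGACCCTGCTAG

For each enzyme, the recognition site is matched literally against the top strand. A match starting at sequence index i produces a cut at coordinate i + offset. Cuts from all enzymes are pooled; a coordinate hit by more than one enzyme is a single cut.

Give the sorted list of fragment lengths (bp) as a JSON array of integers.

[6,7,7,8,9,9,11,12,13,15]

Per-enzyme occurrences:
  UxaI CGGA/0: at [8, 19, 66, 84] ⇒ [8, 19, 66, 84]
  YnoIV AACAT/2: at [0, 37, 44] ⇒ [2, 39, 46]
  WciII GCTAGCAA/0: at [27, 53, 75] ⇒ [27, 53, 75]

All cut coordinates (distinct, sorted): [2, 8, 19, 27, 39, 46, 53, 66, 75, 84]

Fragment lengths:
  2→8: 6 bp
  8→19: 11 bp
  19→27: 8 bp
  27→39: 12 bp
  39→46: 7 bp
  46→53: 7 bp
  53→66: 13 bp
  66→75: 9 bp
  75→84: 9 bp
  84→2 (wrap): 97-84+2 = 15 bp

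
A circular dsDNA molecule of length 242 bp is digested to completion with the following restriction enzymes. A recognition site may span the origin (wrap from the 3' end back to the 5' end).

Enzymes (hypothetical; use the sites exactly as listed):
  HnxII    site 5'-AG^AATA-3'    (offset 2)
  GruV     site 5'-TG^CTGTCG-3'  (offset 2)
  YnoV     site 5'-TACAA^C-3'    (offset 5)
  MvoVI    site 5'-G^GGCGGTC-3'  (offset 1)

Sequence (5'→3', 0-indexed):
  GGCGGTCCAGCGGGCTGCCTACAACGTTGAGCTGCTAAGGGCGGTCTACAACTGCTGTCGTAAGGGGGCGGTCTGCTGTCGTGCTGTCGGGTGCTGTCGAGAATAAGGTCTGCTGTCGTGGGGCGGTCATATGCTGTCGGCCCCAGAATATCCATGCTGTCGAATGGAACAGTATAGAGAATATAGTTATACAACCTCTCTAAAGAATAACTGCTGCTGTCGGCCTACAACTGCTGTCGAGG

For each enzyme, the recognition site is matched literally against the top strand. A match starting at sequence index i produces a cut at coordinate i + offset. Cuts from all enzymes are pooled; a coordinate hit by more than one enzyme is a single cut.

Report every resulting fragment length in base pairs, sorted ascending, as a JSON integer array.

[3,3,8,8,9,9,9,10,10,11,11,11,12,12,12,13,14,15,15,23,24]

Scan for sites:
  HnxII AGAATA/2: at [99, 144, 177, 203] ⇒ [101, 146, 179, 205]
  GruV TGCTGTCG/2: at [52, 73, 81, 91, 110, 131, 154, 214, 231] ⇒ [54, 75, 83, 93, 112, 133, 156, 216, 233]
  YnoV TACAAC/5: at [19, 46, 189, 225] ⇒ [24, 51, 194, 230]
  MvoVI GGGCGGTC/1: at [38, 65, 120, 241] ⇒ [0, 39, 66, 121]

All cut coordinates (distinct, sorted): [0, 24, 39, 51, 54, 66, 75, 83, 93, 101, 112, 121, 133, 146, 156, 179, 194, 205, 216, 230, 233]

Fragment lengths:
  0→24: 24 bp
  24→39: 15 bp
  39→51: 12 bp
  51→54: 3 bp
  54→66: 12 bp
  66→75: 9 bp
  75→83: 8 bp
  83→93: 10 bp
  93→101: 8 bp
  101→112: 11 bp
  112→121: 9 bp
  121→133: 12 bp
  133→146: 13 bp
  146→156: 10 bp
  156→179: 23 bp
  179→194: 15 bp
  194→205: 11 bp
  205→216: 11 bp
  216→230: 14 bp
  230→233: 3 bp
  233→0 (wrap): 242-233+0 = 9 bp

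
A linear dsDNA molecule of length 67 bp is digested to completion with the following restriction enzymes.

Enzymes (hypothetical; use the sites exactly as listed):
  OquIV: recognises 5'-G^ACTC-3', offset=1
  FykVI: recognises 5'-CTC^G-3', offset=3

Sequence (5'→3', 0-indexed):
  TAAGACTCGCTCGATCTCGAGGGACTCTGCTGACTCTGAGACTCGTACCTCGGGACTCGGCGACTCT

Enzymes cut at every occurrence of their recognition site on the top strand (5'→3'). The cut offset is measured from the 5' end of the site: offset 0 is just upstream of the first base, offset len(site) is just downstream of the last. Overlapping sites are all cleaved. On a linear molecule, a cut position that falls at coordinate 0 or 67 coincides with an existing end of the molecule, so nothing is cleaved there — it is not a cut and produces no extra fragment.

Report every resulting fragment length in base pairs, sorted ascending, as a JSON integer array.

[3,4,4,4,4,4,4,5,5,6,7,8,9]

Per-enzyme occurrences:
  OquIV GACTC/1: at [3, 22, 31, 39, 53, 61] ⇒ [4, 23, 32, 40, 54, 62]
  FykVI CTCG/3: at [5, 9, 15, 41, 48, 55] ⇒ [8, 12, 18, 44, 51, 58]

All cut coordinates (distinct, sorted): [4, 8, 12, 18, 23, 32, 40, 44, 51, 54, 58, 62]

Fragment lengths:
  [0,4): 4 bp
  [4,8): 4 bp
  [8,12): 4 bp
  [12,18): 6 bp
  [18,23): 5 bp
  [23,32): 9 bp
  [32,40): 8 bp
  [40,44): 4 bp
  [44,51): 7 bp
  [51,54): 3 bp
  [54,58): 4 bp
  [58,62): 4 bp
  [62,67): 5 bp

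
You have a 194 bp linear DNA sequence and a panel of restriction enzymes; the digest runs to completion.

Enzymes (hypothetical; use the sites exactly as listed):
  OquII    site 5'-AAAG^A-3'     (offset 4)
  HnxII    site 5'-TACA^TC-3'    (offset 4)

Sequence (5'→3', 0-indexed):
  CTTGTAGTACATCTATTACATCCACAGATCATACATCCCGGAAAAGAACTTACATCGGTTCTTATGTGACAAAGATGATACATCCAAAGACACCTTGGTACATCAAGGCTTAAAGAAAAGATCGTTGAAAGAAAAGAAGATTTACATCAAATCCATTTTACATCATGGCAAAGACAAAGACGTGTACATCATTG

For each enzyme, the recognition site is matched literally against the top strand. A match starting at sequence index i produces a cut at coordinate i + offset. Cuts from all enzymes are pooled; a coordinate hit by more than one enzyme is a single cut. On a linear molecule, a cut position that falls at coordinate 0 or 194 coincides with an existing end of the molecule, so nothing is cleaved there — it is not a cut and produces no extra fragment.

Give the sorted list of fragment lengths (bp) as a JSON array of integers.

Site scan:
  OquII AAAGA/4: at [42, 70, 85, 111, 116, 127, 132, 169, 175] ⇒ [46, 74, 89, 115, 120, 131, 136, 173, 179]
  HnxII TACATC/4: at [7, 16, 31, 50, 78, 98, 142, 158, 184] ⇒ [11, 20, 35, 54, 82, 102, 146, 162, 188]

Pooled cuts: [11, 20, 35, 46, 54, 74, 82, 89, 102, 115, 120, 131, 136, 146, 162, 173, 179, 188]

Fragments:
  [0,11): 11 bp
  [11,20): 9 bp
  [20,35): 15 bp
  [35,46): 11 bp
  [46,54): 8 bp
  [54,74): 20 bp
  [74,82): 8 bp
  [82,89): 7 bp
  [89,102): 13 bp
  [102,115): 13 bp
  [115,120): 5 bp
  [120,131): 11 bp
  [131,136): 5 bp
  [136,146): 10 bp
  [146,162): 16 bp
  [162,173): 11 bp
  [173,179): 6 bp
  [179,188): 9 bp
  [188,194): 6 bp

[5,5,6,6,7,8,8,9,9,10,11,11,11,11,13,13,15,16,20]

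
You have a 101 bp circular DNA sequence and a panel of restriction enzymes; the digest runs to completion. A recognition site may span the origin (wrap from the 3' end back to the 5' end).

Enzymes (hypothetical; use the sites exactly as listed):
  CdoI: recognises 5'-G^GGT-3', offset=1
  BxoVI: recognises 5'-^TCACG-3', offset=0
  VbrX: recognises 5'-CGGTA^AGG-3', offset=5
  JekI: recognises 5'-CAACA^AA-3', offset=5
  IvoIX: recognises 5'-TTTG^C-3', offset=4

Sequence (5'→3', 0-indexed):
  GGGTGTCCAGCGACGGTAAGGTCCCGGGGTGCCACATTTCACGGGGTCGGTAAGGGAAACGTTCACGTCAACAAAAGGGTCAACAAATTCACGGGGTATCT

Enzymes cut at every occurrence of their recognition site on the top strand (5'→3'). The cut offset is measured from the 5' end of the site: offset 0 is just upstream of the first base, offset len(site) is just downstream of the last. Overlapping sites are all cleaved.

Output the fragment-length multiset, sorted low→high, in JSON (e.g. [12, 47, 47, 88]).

[3,4,6,6,8,8,8,9,10,11,11,17]

Per-enzyme occurrences:
  CdoI (GGGT, off=1): starts [0, 26, 43, 76, 93] → cuts [1, 27, 44, 77, 94]
  BxoVI (TCACG, off=0): starts [38, 62, 88] → cuts [38, 62, 88]
  VbrX (CGGTAAGG, off=5): starts [13, 47] → cuts [18, 52]
  JekI (CAACAAA, off=5): starts [68, 80] → cuts [73, 85]
  IvoIX (TTTGC, off=4): no sites

All cut coordinates (distinct, sorted): [1, 18, 27, 38, 44, 52, 62, 73, 77, 85, 88, 94]

Fragments:
  1→18: 17 bp
  18→27: 9 bp
  27→38: 11 bp
  38→44: 6 bp
  44→52: 8 bp
  52→62: 10 bp
  62→73: 11 bp
  73→77: 4 bp
  77→85: 8 bp
  85→88: 3 bp
  88→94: 6 bp
  94→1 (wrap): 101-94+1 = 8 bp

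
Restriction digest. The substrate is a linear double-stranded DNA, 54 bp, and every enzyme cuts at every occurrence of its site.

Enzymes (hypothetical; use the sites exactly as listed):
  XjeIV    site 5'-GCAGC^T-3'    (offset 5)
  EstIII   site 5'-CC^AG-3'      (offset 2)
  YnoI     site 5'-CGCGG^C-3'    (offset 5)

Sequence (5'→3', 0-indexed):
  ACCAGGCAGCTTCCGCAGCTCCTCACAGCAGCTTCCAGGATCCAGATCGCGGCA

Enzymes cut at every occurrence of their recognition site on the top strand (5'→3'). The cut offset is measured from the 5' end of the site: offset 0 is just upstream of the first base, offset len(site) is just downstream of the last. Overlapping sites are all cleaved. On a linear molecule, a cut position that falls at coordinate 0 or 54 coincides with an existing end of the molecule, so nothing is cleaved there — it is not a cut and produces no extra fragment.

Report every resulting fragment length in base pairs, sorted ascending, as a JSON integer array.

[2,3,4,7,7,9,9,13]

Per-enzyme occurrences:
  XjeIV (GCAGCT, off=5): starts [5, 14, 27] → cuts [10, 19, 32]
  EstIII (CCAG, off=2): starts [1, 34, 41] → cuts [3, 36, 43]
  YnoI (CGCGGC, off=5): starts [47] → cuts [52]

All cut coordinates (distinct, sorted): [3, 10, 19, 32, 36, 43, 52]

Fragments:
  [0,3): 3 bp
  [3,10): 7 bp
  [10,19): 9 bp
  [19,32): 13 bp
  [32,36): 4 bp
  [36,43): 7 bp
  [43,52): 9 bp
  [52,54): 2 bp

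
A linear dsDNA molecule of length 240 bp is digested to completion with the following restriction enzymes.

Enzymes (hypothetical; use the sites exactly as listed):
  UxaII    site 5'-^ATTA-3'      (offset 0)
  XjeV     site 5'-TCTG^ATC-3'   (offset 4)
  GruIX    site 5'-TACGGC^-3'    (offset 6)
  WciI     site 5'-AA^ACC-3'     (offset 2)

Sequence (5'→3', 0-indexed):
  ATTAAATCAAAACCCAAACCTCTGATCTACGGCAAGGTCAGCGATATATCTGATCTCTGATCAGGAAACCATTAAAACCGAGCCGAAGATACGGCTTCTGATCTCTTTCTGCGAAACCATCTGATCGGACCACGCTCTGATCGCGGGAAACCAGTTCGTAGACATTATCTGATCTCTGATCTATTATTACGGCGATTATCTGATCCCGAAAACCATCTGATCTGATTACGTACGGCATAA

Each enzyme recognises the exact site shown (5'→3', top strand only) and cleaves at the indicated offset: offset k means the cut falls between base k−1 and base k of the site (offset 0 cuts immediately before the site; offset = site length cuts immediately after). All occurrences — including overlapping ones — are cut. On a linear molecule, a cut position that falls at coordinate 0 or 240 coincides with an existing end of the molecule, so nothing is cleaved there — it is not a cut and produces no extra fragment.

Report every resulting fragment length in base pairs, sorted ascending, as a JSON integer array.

Scan for sites:
  UxaII ATTA/0: at [0, 70, 163, 182, 185, 194, 224] ⇒ [70, 163, 182, 185, 194, 224] (position 0 is a terminus of the linear molecule — no cut)
  XjeV TCTGATC/4: at [20, 48, 55, 96, 119, 135, 167, 174, 198, 215] ⇒ [24, 52, 59, 100, 123, 139, 171, 178, 202, 219]
  GruIX TACGGC/6: at [27, 89, 187, 230] ⇒ [33, 95, 193, 236]
  WciI AAACC/2: at [9, 15, 65, 74, 113, 147, 209] ⇒ [11, 17, 67, 76, 115, 149, 211]

All cut coordinates (distinct, sorted): [11, 17, 24, 33, 52, 59, 67, 70, 76, 95, 100, 115, 123, 139, 149, 163, 171, 178, 182, 185, 193, 194, 202, 211, 219, 224, 236]

Fragment lengths:
  [0,11): 11 bp
  [11,17): 6 bp
  [17,24): 7 bp
  [24,33): 9 bp
  [33,52): 19 bp
  [52,59): 7 bp
  [59,67): 8 bp
  [67,70): 3 bp
  [70,76): 6 bp
  [76,95): 19 bp
  [95,100): 5 bp
  [100,115): 15 bp
  [115,123): 8 bp
  [123,139): 16 bp
  [139,149): 10 bp
  [149,163): 14 bp
  [163,171): 8 bp
  [171,178): 7 bp
  [178,182): 4 bp
  [182,185): 3 bp
  [185,193): 8 bp
  [193,194): 1 bp
  [194,202): 8 bp
  [202,211): 9 bp
  [211,219): 8 bp
  [219,224): 5 bp
  [224,236): 12 bp
  [236,240): 4 bp

[1,3,3,4,4,5,5,6,6,7,7,7,8,8,8,8,8,8,9,9,10,11,12,14,15,16,19,19]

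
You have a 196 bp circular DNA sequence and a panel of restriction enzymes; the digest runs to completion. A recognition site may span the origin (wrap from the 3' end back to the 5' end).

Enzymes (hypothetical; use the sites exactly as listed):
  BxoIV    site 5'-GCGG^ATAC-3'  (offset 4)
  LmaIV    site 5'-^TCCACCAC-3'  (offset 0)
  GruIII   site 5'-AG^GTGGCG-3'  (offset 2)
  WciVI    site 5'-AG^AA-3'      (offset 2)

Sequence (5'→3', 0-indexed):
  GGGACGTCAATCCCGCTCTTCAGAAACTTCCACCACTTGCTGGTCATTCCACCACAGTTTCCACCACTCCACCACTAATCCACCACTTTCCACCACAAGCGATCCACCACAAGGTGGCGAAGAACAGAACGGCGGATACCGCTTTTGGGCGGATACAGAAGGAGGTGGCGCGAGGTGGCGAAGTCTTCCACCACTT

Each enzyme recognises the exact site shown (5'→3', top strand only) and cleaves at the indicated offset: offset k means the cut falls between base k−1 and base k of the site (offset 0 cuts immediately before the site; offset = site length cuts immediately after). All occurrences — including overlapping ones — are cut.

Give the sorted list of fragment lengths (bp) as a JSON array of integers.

Site scan:
  BxoIV (GCGGATAC, off=4): starts [131, 148] → cuts [135, 152]
  LmaIV (TCCACCAC, off=0): starts [28, 47, 59, 67, 78, 88, 102, 186] → cuts [28, 47, 59, 67, 78, 88, 102, 186]
  GruIII (AGGTGGCG, off=2): starts [111, 162, 172] → cuts [113, 164, 174]
  WciVI (AGAA, off=2): starts [21, 120, 125, 156] → cuts [23, 122, 127, 158]

All cut coordinates (distinct, sorted): [23, 28, 47, 59, 67, 78, 88, 102, 113, 122, 127, 135, 152, 158, 164, 174, 186]

Fragments:
  23→28: 5 bp
  28→47: 19 bp
  47→59: 12 bp
  59→67: 8 bp
  67→78: 11 bp
  78→88: 10 bp
  88→102: 14 bp
  102→113: 11 bp
  113→122: 9 bp
  122→127: 5 bp
  127→135: 8 bp
  135→152: 17 bp
  152→158: 6 bp
  158→164: 6 bp
  164→174: 10 bp
  174→186: 12 bp
  186→23 (wrap): 196-186+23 = 33 bp

[5,5,6,6,8,8,9,10,10,11,11,12,12,14,17,19,33]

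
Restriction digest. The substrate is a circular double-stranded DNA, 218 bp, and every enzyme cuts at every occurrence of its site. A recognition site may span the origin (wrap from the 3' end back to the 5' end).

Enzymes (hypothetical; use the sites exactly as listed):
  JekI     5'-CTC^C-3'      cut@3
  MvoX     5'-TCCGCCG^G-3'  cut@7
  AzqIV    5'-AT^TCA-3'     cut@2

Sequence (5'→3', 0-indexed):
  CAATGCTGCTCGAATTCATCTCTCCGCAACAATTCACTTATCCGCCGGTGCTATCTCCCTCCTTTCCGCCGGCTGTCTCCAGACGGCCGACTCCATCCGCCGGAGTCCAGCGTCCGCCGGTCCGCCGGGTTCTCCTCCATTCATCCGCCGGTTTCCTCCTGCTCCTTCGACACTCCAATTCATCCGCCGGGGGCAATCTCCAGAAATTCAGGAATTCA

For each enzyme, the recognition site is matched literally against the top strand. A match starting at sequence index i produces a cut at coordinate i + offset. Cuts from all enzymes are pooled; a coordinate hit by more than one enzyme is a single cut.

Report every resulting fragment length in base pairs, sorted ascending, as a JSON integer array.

[3,3,4,4,6,7,7,8,8,8,8,9,9,9,10,10,10,10,11,11,14,14,17,18]

Per-enzyme occurrences:
  JekI (CTCC, off=3): starts [21, 54, 58, 76, 90, 131, 134, 155, 161, 172, 197] → cuts [24, 57, 61, 79, 93, 134, 137, 158, 164, 175, 200]
  MvoX (TCCGCCGG, off=7): starts [40, 64, 95, 112, 120, 143, 182] → cuts [47, 71, 102, 119, 127, 150, 189]
  AzqIV (ATTCA, off=2): starts [13, 31, 138, 177, 205, 213] → cuts [15, 33, 140, 179, 207, 215]

All cut coordinates (distinct, sorted): [15, 24, 33, 47, 57, 61, 71, 79, 93, 102, 119, 127, 134, 137, 140, 150, 158, 164, 175, 179, 189, 200, 207, 215]

Fragments:
  15→24: 9 bp
  24→33: 9 bp
  33→47: 14 bp
  47→57: 10 bp
  57→61: 4 bp
  61→71: 10 bp
  71→79: 8 bp
  79→93: 14 bp
  93→102: 9 bp
  102→119: 17 bp
  119→127: 8 bp
  127→134: 7 bp
  134→137: 3 bp
  137→140: 3 bp
  140→150: 10 bp
  150→158: 8 bp
  158→164: 6 bp
  164→175: 11 bp
  175→179: 4 bp
  179→189: 10 bp
  189→200: 11 bp
  200→207: 7 bp
  207→215: 8 bp
  215→15 (wrap): 218-215+15 = 18 bp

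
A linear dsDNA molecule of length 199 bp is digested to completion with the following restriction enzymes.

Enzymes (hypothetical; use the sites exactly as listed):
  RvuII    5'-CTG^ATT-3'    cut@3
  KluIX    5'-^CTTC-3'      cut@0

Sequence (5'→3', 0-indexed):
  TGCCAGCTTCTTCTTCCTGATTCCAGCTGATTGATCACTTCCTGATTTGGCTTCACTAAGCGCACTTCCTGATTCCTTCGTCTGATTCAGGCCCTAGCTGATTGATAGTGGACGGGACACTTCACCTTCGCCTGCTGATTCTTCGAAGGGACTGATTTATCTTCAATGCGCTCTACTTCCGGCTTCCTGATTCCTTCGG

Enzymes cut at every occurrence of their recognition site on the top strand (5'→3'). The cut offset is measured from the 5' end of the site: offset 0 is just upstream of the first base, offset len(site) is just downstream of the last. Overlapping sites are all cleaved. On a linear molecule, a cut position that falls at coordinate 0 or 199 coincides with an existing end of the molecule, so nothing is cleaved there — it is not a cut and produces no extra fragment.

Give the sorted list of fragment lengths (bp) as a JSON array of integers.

Scan for sites:
  RvuII (CTGATT, off=3): starts [16, 26, 41, 68, 81, 97, 134, 151, 186] → cuts [19, 29, 44, 71, 84, 100, 137, 154, 189]
  KluIX (CTTC, off=0): starts [6, 9, 12, 37, 50, 64, 75, 119, 125, 140, 160, 175, 182, 193] → cuts [6, 9, 12, 37, 50, 64, 75, 119, 125, 140, 160, 175, 182, 193]

All cut coordinates (distinct, sorted): [6, 9, 12, 19, 29, 37, 44, 50, 64, 71, 75, 84, 100, 119, 125, 137, 140, 154, 160, 175, 182, 189, 193]

Fragments:
  [0,6): 6 bp
  [6,9): 3 bp
  [9,12): 3 bp
  [12,19): 7 bp
  [19,29): 10 bp
  [29,37): 8 bp
  [37,44): 7 bp
  [44,50): 6 bp
  [50,64): 14 bp
  [64,71): 7 bp
  [71,75): 4 bp
  [75,84): 9 bp
  [84,100): 16 bp
  [100,119): 19 bp
  [119,125): 6 bp
  [125,137): 12 bp
  [137,140): 3 bp
  [140,154): 14 bp
  [154,160): 6 bp
  [160,175): 15 bp
  [175,182): 7 bp
  [182,189): 7 bp
  [189,193): 4 bp
  [193,199): 6 bp

[3,3,3,4,4,6,6,6,6,6,7,7,7,7,7,8,9,10,12,14,14,15,16,19]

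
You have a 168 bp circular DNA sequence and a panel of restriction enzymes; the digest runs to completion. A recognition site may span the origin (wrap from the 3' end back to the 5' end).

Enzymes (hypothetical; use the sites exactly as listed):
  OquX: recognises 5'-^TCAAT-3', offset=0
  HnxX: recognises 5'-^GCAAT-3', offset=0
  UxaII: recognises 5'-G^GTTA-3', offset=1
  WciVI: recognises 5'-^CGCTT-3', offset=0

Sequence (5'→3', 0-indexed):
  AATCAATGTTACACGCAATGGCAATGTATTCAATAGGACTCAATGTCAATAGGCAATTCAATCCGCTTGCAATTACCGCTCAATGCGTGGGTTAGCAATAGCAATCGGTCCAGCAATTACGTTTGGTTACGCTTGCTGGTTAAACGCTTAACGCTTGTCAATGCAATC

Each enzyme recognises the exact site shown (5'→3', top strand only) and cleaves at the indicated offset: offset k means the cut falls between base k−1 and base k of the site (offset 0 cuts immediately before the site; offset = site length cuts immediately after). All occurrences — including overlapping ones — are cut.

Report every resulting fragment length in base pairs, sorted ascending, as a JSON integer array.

Site scan:
  OquX TCAAT/0: at [2, 29, 39, 45, 57, 79, 157, 166] ⇒ [2, 29, 39, 45, 57, 79, 157, 166]
  HnxX GCAAT/0: at [14, 20, 52, 68, 94, 100, 112, 162] ⇒ [14, 20, 52, 68, 94, 100, 112, 162]
  UxaII GGTTA/1: at [89, 124, 137] ⇒ [90, 125, 138]
  WciVI CGCTT/0: at [63, 129, 144, 151] ⇒ [63, 129, 144, 151]

All cut coordinates (distinct, sorted): [2, 14, 20, 29, 39, 45, 52, 57, 63, 68, 79, 90, 94, 100, 112, 125, 129, 138, 144, 151, 157, 162, 166]

Fragments:
  2→14: 12 bp
  14→20: 6 bp
  20→29: 9 bp
  29→39: 10 bp
  39→45: 6 bp
  45→52: 7 bp
  52→57: 5 bp
  57→63: 6 bp
  63→68: 5 bp
  68→79: 11 bp
  79→90: 11 bp
  90→94: 4 bp
  94→100: 6 bp
  100→112: 12 bp
  112→125: 13 bp
  125→129: 4 bp
  129→138: 9 bp
  138→144: 6 bp
  144→151: 7 bp
  151→157: 6 bp
  157→162: 5 bp
  162→166: 4 bp
  166→2 (wrap): 168-166+2 = 4 bp

[4,4,4,4,5,5,5,6,6,6,6,6,6,7,7,9,9,10,11,11,12,12,13]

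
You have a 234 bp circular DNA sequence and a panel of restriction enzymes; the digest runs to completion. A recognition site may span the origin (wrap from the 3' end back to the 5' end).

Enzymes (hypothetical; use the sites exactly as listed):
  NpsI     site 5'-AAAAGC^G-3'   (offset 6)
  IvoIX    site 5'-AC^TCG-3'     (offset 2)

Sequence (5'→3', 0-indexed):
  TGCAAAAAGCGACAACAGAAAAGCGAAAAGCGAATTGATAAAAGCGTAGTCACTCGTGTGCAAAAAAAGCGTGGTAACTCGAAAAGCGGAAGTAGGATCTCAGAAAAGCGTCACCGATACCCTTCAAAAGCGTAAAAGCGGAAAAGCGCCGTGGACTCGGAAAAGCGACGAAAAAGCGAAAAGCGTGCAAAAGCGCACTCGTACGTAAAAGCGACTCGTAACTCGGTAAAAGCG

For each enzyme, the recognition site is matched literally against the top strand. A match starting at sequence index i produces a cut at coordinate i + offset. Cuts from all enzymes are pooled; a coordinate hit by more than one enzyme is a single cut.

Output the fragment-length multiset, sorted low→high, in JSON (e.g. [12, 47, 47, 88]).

[3,4,7,7,7,8,8,8,8,9,9,10,10,11,11,11,14,14,14,17,22,22]

Per-enzyme occurrences:
  NpsI AAAAGCG/6: at [4, 18, 25, 39, 64, 81, 103, 125, 133, 141, 160, 171, 178, 188, 206, 227] ⇒ [10, 24, 31, 45, 70, 87, 109, 131, 139, 147, 166, 177, 184, 194, 212, 233]
  IvoIX ACTCG/2: at [51, 76, 154, 196, 213, 220] ⇒ [53, 78, 156, 198, 215, 222]

All cut coordinates (distinct, sorted): [10, 24, 31, 45, 53, 70, 78, 87, 109, 131, 139, 147, 156, 166, 177, 184, 194, 198, 212, 215, 222, 233]

Fragment lengths:
  10→24: 14 bp
  24→31: 7 bp
  31→45: 14 bp
  45→53: 8 bp
  53→70: 17 bp
  70→78: 8 bp
  78→87: 9 bp
  87→109: 22 bp
  109→131: 22 bp
  131→139: 8 bp
  139→147: 8 bp
  147→156: 9 bp
  156→166: 10 bp
  166→177: 11 bp
  177→184: 7 bp
  184→194: 10 bp
  194→198: 4 bp
  198→212: 14 bp
  212→215: 3 bp
  215→222: 7 bp
  222→233: 11 bp
  233→10 (wrap): 234-233+10 = 11 bp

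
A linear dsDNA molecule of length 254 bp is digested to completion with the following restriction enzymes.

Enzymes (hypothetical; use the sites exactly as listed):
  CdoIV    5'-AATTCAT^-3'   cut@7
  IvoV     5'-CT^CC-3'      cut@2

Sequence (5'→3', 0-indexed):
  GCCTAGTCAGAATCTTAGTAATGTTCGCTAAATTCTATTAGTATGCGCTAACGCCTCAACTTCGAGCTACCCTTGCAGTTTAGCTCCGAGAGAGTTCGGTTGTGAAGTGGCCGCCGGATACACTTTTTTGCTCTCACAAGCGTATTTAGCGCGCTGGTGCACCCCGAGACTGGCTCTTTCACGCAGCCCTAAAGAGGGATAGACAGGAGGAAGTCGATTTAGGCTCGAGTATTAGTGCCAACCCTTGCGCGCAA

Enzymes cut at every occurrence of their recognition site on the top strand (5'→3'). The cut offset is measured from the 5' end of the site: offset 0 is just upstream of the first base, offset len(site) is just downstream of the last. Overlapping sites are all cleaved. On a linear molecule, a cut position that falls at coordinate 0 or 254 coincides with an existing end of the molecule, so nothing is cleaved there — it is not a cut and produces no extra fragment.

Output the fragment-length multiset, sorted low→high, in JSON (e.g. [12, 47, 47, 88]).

Site scan:
  CdoIV (AATTCAT, off=7): no sites
  IvoV (CTCC, off=2): starts [83] → cuts [85]

Pooled cuts: [85]

Fragment lengths:
  [0,85): 85 bp
  [85,254): 169 bp

[85,169]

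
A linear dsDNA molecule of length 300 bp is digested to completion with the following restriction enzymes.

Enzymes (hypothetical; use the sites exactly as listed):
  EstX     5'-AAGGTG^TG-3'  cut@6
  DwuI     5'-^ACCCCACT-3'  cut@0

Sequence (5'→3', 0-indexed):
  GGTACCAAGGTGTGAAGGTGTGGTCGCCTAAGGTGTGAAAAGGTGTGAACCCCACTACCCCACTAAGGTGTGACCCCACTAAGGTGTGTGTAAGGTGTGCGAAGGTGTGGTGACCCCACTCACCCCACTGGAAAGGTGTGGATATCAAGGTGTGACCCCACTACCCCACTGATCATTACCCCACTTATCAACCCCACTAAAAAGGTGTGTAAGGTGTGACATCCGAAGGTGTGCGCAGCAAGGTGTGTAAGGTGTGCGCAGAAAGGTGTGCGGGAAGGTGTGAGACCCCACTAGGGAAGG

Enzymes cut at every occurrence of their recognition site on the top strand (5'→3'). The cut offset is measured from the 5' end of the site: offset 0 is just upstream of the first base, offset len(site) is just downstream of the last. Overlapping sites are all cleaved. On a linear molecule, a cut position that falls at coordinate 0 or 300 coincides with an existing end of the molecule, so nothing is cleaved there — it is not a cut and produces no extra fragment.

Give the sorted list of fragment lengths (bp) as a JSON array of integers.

Per-enzyme occurrences:
  EstX (AAGGTGTG, off=6): starts [6, 14, 29, 39, 64, 80, 91, 101, 132, 146, 201, 210, 225, 239, 248, 262, 274] → cuts [12, 20, 35, 45, 70, 86, 97, 107, 138, 152, 207, 216, 231, 245, 254, 268, 280]
  DwuI (ACCCCACT, off=0): starts [48, 56, 72, 112, 121, 154, 162, 177, 190, 284] → cuts [48, 56, 72, 112, 121, 154, 162, 177, 190, 284]

Pooled cuts: [12, 20, 35, 45, 48, 56, 70, 72, 86, 97, 107, 112, 121, 138, 152, 154, 162, 177, 190, 207, 216, 231, 245, 254, 268, 280, 284]

Fragments:
  [0,12): 12 bp
  [12,20): 8 bp
  [20,35): 15 bp
  [35,45): 10 bp
  [45,48): 3 bp
  [48,56): 8 bp
  [56,70): 14 bp
  [70,72): 2 bp
  [72,86): 14 bp
  [86,97): 11 bp
  [97,107): 10 bp
  [107,112): 5 bp
  [112,121): 9 bp
  [121,138): 17 bp
  [138,152): 14 bp
  [152,154): 2 bp
  [154,162): 8 bp
  [162,177): 15 bp
  [177,190): 13 bp
  [190,207): 17 bp
  [207,216): 9 bp
  [216,231): 15 bp
  [231,245): 14 bp
  [245,254): 9 bp
  [254,268): 14 bp
  [268,280): 12 bp
  [280,284): 4 bp
  [284,300): 16 bp

[2,2,3,4,5,8,8,8,9,9,9,10,10,11,12,12,13,14,14,14,14,14,15,15,15,16,17,17]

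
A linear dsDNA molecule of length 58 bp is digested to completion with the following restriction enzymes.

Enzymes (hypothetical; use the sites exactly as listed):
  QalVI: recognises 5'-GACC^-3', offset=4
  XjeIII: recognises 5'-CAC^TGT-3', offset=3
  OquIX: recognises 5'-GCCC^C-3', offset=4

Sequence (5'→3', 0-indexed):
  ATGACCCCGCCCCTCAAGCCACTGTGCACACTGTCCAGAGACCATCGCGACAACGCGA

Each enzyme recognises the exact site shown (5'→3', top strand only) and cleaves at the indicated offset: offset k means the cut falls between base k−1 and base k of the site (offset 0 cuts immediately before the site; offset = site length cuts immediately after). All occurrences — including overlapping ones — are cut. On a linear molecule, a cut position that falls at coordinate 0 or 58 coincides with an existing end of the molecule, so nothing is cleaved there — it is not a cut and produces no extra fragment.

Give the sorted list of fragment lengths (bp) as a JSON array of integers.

[6,6,9,10,12,15]

Scan for sites:
  QalVI (GACC, off=4): starts [2, 39] → cuts [6, 43]
  XjeIII (CACTGT, off=3): starts [19, 28] → cuts [22, 31]
  OquIX (GCCCC, off=4): starts [8] → cuts [12]

Pooled cuts: [6, 12, 22, 31, 43]

Fragments:
  [0,6): 6 bp
  [6,12): 6 bp
  [12,22): 10 bp
  [22,31): 9 bp
  [31,43): 12 bp
  [43,58): 15 bp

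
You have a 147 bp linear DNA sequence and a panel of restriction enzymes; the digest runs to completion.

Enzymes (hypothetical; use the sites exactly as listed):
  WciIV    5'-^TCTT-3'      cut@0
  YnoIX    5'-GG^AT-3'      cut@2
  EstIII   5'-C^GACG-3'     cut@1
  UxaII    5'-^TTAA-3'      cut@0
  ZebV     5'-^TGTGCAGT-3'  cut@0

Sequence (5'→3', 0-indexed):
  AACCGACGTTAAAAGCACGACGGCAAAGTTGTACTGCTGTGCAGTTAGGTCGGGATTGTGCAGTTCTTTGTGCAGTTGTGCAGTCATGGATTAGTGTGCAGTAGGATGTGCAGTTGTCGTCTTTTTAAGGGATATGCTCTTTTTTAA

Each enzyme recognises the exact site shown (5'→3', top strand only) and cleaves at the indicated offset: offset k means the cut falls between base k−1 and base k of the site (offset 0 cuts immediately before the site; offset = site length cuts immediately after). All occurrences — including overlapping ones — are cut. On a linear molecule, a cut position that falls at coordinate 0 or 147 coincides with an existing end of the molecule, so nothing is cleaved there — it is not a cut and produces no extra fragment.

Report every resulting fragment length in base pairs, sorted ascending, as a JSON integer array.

Per-enzyme occurrences:
  WciIV (TCTT, off=0): starts [64, 119, 137] → cuts [64, 119, 137]
  YnoIX (GGAT, off=2): starts [52, 87, 103, 129] → cuts [54, 89, 105, 131]
  EstIII (CGACG, off=1): starts [3, 17] → cuts [4, 18]
  UxaII (TTAA, off=0): starts [8, 124, 143] → cuts [8, 124, 143]
  ZebV (TGTGCAGT, off=0): starts [37, 56, 68, 76, 94, 106] → cuts [37, 56, 68, 76, 94, 106]

Pooled cuts: [4, 8, 18, 37, 54, 56, 64, 68, 76, 89, 94, 105, 106, 119, 124, 131, 137, 143]

Fragments:
  [0,4): 4 bp
  [4,8): 4 bp
  [8,18): 10 bp
  [18,37): 19 bp
  [37,54): 17 bp
  [54,56): 2 bp
  [56,64): 8 bp
  [64,68): 4 bp
  [68,76): 8 bp
  [76,89): 13 bp
  [89,94): 5 bp
  [94,105): 11 bp
  [105,106): 1 bp
  [106,119): 13 bp
  [119,124): 5 bp
  [124,131): 7 bp
  [131,137): 6 bp
  [137,143): 6 bp
  [143,147): 4 bp

[1,2,4,4,4,4,5,5,6,6,7,8,8,10,11,13,13,17,19]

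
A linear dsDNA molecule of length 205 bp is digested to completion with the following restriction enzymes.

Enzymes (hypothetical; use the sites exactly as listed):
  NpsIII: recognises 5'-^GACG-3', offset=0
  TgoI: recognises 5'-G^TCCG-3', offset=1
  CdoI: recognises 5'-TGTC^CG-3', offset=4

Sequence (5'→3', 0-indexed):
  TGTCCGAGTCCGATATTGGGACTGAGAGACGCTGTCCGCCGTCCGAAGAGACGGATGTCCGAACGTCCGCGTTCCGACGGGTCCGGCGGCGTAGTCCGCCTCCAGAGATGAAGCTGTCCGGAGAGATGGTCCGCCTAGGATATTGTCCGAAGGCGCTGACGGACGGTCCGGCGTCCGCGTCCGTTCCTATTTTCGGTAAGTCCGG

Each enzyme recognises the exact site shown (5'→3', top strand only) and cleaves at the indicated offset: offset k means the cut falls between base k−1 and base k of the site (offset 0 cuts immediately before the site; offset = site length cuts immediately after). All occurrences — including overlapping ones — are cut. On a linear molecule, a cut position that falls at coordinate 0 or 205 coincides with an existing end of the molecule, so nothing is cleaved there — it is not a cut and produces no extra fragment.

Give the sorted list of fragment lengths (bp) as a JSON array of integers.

[2,2,2,2,2,2,4,4,5,5,5,6,6,6,7,7,8,8,10,10,11,13,16,19,21,22]

Per-enzyme occurrences:
  NpsIII (GACG, off=0): starts [27, 49, 75, 157, 161] → cuts [27, 49, 75, 157, 161]
  TgoI (GTCCG, off=1): starts [1, 7, 33, 40, 56, 64, 80, 93, 115, 128, 144, 165, 172, 178, 199] → cuts [2, 8, 34, 41, 57, 65, 81, 94, 116, 129, 145, 166, 173, 179, 200]
  CdoI (TGTCCG, off=4): starts [0, 32, 55, 114, 143] → cuts [4, 36, 59, 118, 147]

All cut coordinates (distinct, sorted): [2, 4, 8, 27, 34, 36, 41, 49, 57, 59, 65, 75, 81, 94, 116, 118, 129, 145, 147, 157, 161, 166, 173, 179, 200]

Fragments:
  [0,2): 2 bp
  [2,4): 2 bp
  [4,8): 4 bp
  [8,27): 19 bp
  [27,34): 7 bp
  [34,36): 2 bp
  [36,41): 5 bp
  [41,49): 8 bp
  [49,57): 8 bp
  [57,59): 2 bp
  [59,65): 6 bp
  [65,75): 10 bp
  [75,81): 6 bp
  [81,94): 13 bp
  [94,116): 22 bp
  [116,118): 2 bp
  [118,129): 11 bp
  [129,145): 16 bp
  [145,147): 2 bp
  [147,157): 10 bp
  [157,161): 4 bp
  [161,166): 5 bp
  [166,173): 7 bp
  [173,179): 6 bp
  [179,200): 21 bp
  [200,205): 5 bp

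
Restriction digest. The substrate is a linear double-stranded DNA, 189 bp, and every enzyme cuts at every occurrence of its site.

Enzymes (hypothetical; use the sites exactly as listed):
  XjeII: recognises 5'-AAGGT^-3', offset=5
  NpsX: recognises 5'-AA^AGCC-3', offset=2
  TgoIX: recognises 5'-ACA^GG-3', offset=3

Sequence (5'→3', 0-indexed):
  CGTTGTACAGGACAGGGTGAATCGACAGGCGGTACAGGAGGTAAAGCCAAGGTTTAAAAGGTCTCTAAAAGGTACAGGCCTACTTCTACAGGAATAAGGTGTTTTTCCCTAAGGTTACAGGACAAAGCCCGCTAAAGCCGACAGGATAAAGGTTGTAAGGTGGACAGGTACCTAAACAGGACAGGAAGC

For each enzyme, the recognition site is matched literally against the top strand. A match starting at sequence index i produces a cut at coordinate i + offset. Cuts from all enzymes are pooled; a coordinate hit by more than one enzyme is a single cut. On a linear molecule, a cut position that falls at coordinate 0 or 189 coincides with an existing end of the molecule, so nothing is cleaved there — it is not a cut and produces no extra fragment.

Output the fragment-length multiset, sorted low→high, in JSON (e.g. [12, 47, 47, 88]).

[3,4,5,5,5,6,6,8,8,8,9,9,9,9,10,10,10,11,12,13,14,15]

Scan for sites:
  XjeII AAGGT/5: at [48, 57, 68, 95, 110, 148, 156] ⇒ [53, 62, 73, 100, 115, 153, 161]
  NpsX AAAGCC/2: at [42, 123, 133] ⇒ [44, 125, 135]
  TgoIX ACAGG/3: at [6, 11, 24, 33, 73, 87, 116, 140, 163, 175, 180] ⇒ [9, 14, 27, 36, 76, 90, 119, 143, 166, 178, 183]

Pooled cuts: [9, 14, 27, 36, 44, 53, 62, 73, 76, 90, 100, 115, 119, 125, 135, 143, 153, 161, 166, 178, 183]

Fragments:
  [0,9): 9 bp
  [9,14): 5 bp
  [14,27): 13 bp
  [27,36): 9 bp
  [36,44): 8 bp
  [44,53): 9 bp
  [53,62): 9 bp
  [62,73): 11 bp
  [73,76): 3 bp
  [76,90): 14 bp
  [90,100): 10 bp
  [100,115): 15 bp
  [115,119): 4 bp
  [119,125): 6 bp
  [125,135): 10 bp
  [135,143): 8 bp
  [143,153): 10 bp
  [153,161): 8 bp
  [161,166): 5 bp
  [166,178): 12 bp
  [178,183): 5 bp
  [183,189): 6 bp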